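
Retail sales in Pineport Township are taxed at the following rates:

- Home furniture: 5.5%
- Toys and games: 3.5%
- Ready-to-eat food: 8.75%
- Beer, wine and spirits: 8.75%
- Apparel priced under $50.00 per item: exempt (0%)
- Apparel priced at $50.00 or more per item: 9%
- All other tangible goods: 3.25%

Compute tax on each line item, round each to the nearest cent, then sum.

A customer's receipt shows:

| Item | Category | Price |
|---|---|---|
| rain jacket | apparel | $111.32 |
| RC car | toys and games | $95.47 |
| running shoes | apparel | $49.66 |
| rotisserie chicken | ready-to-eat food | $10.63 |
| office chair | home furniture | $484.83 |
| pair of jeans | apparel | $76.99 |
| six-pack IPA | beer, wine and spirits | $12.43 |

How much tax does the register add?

Rain jacket $111.32: apparel, $50.00 or more → 9% → $10.02
RC car $95.47: toys and games → 3.5% → $3.34
Running shoes $49.66: apparel, under $50.00 → 0% → $0.00
Rotisserie chicken $10.63: ready-to-eat food → 8.75% → $0.93
Office chair $484.83: home furniture → 5.5% → $26.67
Pair of jeans $76.99: apparel, $50.00 or more → 9% → $6.93
Six-pack IPA $12.43: beer, wine and spirits → 8.75% → $1.09
Total tax = $10.02 + $3.34 + $0.93 + $26.67 + $6.93 + $1.09 = $48.98

$48.98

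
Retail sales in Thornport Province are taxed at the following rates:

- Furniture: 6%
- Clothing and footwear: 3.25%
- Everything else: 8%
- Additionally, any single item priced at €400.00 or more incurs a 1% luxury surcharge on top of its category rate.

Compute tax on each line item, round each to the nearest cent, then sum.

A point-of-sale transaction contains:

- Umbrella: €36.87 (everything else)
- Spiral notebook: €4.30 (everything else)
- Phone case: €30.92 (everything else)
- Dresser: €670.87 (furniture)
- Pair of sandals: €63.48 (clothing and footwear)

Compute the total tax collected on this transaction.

€54.78

Umbrella €36.87: everything else → 8% → €2.95
Spiral notebook €4.30: everything else → 8% → €0.34
Phone case €30.92: everything else → 8% → €2.47
Dresser €670.87: furniture → 6% + 1% surcharge = 7% → €46.96
Pair of sandals €63.48: clothing and footwear → 3.25% → €2.06
Total tax = €2.95 + €0.34 + €2.47 + €46.96 + €2.06 = €54.78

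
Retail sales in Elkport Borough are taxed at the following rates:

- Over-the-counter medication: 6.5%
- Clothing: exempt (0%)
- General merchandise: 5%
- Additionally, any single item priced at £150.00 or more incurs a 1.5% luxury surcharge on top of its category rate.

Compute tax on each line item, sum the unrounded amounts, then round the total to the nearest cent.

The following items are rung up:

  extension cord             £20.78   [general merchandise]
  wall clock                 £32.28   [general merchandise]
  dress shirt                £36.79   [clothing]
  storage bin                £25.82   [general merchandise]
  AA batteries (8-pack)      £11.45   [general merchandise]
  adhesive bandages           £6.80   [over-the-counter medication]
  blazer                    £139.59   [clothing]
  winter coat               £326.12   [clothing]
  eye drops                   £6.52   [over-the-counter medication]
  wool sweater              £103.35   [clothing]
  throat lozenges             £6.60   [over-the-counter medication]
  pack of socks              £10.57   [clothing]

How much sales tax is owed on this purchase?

£10.70

Extension cord £20.78: general merchandise → 5% → £1.039
Wall clock £32.28: general merchandise → 5% → £1.614
Dress shirt £36.79: clothing → 0% → £0.00
Storage bin £25.82: general merchandise → 5% → £1.291
AA batteries (8-pack) £11.45: general merchandise → 5% → £0.5725
Adhesive bandages £6.80: over-the-counter medication → 6.5% → £0.442
Blazer £139.59: clothing → 0% → £0.00
Winter coat £326.12: clothing → 0% + 1.5% surcharge = 1.5% → £4.8918
Eye drops £6.52: over-the-counter medication → 6.5% → £0.4238
Wool sweater £103.35: clothing → 0% → £0.00
Throat lozenges £6.60: over-the-counter medication → 6.5% → £0.429
Pack of socks £10.57: clothing → 0% → £0.00
Unrounded tax sum = £10.7031 → £10.70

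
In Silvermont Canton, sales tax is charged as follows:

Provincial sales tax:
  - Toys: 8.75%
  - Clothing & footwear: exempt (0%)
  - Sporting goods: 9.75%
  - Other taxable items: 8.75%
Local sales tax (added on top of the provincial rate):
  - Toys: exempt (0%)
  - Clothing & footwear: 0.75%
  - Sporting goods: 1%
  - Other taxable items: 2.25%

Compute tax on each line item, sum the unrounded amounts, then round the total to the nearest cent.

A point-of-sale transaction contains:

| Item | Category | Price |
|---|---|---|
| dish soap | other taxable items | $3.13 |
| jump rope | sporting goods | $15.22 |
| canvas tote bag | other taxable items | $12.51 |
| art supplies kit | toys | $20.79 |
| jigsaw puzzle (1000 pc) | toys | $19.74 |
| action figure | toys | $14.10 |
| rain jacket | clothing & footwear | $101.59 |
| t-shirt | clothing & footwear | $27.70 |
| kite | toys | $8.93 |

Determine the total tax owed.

Dish soap $3.13: other taxable items → 8.75% + 2.25% local = 11% → $0.3443
Jump rope $15.22: sporting goods → 9.75% + 1% local = 10.75% → $1.63615
Canvas tote bag $12.51: other taxable items → 8.75% + 2.25% local = 11% → $1.3761
Art supplies kit $20.79: toys → 8.75% + 0% local = 8.75% → $1.819125
Jigsaw puzzle (1000 pc) $19.74: toys → 8.75% + 0% local = 8.75% → $1.72725
Action figure $14.10: toys → 8.75% + 0% local = 8.75% → $1.23375
Rain jacket $101.59: clothing & footwear → 0% + 0.75% local = 0.75% → $0.761925
T-shirt $27.70: clothing & footwear → 0% + 0.75% local = 0.75% → $0.20775
Kite $8.93: toys → 8.75% + 0% local = 8.75% → $0.781375
Unrounded tax sum = $9.887725 → $9.89

$9.89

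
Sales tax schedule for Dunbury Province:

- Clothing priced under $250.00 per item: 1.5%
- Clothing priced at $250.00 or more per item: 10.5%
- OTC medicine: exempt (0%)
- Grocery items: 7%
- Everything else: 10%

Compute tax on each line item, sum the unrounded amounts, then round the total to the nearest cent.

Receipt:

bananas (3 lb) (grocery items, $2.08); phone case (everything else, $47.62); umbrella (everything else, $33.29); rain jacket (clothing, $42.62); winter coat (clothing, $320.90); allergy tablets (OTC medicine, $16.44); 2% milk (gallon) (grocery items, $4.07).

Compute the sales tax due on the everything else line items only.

$8.09

Phone case $47.62: everything else → 10% → $4.762
Umbrella $33.29: everything else → 10% → $3.329
Tax on everything else: unrounded sum = $8.091 → $8.09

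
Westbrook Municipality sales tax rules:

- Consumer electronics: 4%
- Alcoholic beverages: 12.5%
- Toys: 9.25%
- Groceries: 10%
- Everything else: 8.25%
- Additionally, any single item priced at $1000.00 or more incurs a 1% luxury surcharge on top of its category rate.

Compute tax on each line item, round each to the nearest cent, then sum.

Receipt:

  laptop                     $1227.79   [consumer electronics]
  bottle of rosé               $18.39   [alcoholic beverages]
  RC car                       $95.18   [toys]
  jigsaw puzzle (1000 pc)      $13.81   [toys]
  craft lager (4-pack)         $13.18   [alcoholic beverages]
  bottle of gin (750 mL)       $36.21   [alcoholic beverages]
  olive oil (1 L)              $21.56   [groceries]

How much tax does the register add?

$82.11

Laptop $1227.79: consumer electronics → 4% + 1% surcharge = 5% → $61.39
Bottle of rosé $18.39: alcoholic beverages → 12.5% → $2.30
RC car $95.18: toys → 9.25% → $8.80
Jigsaw puzzle (1000 pc) $13.81: toys → 9.25% → $1.28
Craft lager (4-pack) $13.18: alcoholic beverages → 12.5% → $1.65
Bottle of gin (750 mL) $36.21: alcoholic beverages → 12.5% → $4.53
Olive oil (1 L) $21.56: groceries → 10% → $2.16
Total tax = $61.39 + $2.30 + $8.80 + $1.28 + $1.65 + $4.53 + $2.16 = $82.11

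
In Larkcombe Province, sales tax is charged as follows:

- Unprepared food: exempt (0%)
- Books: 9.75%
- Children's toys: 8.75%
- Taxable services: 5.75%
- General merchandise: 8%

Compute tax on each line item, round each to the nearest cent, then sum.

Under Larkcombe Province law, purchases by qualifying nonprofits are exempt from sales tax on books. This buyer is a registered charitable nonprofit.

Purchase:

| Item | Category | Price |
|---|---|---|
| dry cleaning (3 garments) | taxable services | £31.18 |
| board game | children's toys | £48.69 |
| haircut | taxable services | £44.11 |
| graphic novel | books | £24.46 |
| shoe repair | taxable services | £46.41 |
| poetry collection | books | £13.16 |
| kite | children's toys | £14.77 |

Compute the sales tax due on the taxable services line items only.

Dry cleaning (3 garments) £31.18: taxable services → 5.75% → £1.79
Haircut £44.11: taxable services → 5.75% → £2.54
Shoe repair £46.41: taxable services → 5.75% → £2.67
Tax on taxable services = £1.79 + £2.54 + £2.67 = £7.00

£7.00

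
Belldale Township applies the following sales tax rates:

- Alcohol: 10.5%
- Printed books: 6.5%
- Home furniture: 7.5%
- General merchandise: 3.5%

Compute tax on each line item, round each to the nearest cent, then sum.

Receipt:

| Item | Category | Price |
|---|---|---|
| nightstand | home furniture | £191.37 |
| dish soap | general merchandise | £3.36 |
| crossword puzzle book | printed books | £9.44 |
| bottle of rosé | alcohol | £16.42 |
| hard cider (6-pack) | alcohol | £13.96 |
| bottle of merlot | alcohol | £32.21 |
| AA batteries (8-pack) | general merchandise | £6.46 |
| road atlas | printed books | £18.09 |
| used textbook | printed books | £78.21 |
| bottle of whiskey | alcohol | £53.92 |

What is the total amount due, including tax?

Nightstand £191.37: home furniture → 7.5% → £14.35
Dish soap £3.36: general merchandise → 3.5% → £0.12
Crossword puzzle book £9.44: printed books → 6.5% → £0.61
Bottle of rosé £16.42: alcohol → 10.5% → £1.72
Hard cider (6-pack) £13.96: alcohol → 10.5% → £1.47
Bottle of merlot £32.21: alcohol → 10.5% → £3.38
AA batteries (8-pack) £6.46: general merchandise → 3.5% → £0.23
Road atlas £18.09: printed books → 6.5% → £1.18
Used textbook £78.21: printed books → 6.5% → £5.08
Bottle of whiskey £53.92: alcohol → 10.5% → £5.66
Subtotal = £423.44; tax = £33.80; total due = £457.24

£457.24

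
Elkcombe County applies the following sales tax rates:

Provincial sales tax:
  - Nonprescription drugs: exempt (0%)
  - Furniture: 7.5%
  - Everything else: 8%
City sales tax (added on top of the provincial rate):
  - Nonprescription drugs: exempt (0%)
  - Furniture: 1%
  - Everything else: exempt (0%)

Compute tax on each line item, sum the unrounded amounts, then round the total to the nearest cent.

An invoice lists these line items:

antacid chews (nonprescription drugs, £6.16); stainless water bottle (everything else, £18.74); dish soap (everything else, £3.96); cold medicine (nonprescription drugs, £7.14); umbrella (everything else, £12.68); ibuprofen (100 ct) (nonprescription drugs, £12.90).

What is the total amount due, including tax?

£64.41

Antacid chews £6.16: nonprescription drugs → 0% + 0% city = 0% → £0.00
Stainless water bottle £18.74: everything else → 8% + 0% city = 8% → £1.4992
Dish soap £3.96: everything else → 8% + 0% city = 8% → £0.3168
Cold medicine £7.14: nonprescription drugs → 0% + 0% city = 0% → £0.00
Umbrella £12.68: everything else → 8% + 0% city = 8% → £1.0144
Ibuprofen (100 ct) £12.90: nonprescription drugs → 0% + 0% city = 0% → £0.00
Subtotal = £61.58; unrounded tax = £2.8304 → £2.83; total due = £64.41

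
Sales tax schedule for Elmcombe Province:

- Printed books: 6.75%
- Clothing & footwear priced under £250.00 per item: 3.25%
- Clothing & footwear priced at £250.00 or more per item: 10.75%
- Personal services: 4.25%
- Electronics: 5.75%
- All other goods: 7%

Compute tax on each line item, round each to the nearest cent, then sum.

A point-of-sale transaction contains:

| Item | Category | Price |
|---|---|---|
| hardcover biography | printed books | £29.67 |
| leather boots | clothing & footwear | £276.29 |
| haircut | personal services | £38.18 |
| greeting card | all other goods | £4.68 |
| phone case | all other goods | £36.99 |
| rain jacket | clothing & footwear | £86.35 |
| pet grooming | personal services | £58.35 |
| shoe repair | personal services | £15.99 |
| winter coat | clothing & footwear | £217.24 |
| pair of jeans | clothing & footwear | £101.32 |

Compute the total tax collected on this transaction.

Hardcover biography £29.67: printed books → 6.75% → £2.00
Leather boots £276.29: clothing & footwear, £250.00 or more → 10.75% → £29.70
Haircut £38.18: personal services → 4.25% → £1.62
Greeting card £4.68: all other goods → 7% → £0.33
Phone case £36.99: all other goods → 7% → £2.59
Rain jacket £86.35: clothing & footwear, under £250.00 → 3.25% → £2.81
Pet grooming £58.35: personal services → 4.25% → £2.48
Shoe repair £15.99: personal services → 4.25% → £0.68
Winter coat £217.24: clothing & footwear, under £250.00 → 3.25% → £7.06
Pair of jeans £101.32: clothing & footwear, under £250.00 → 3.25% → £3.29
Total tax = £2.00 + £29.70 + £1.62 + £0.33 + £2.59 + £2.81 + £2.48 + £0.68 + £7.06 + £3.29 = £52.56

£52.56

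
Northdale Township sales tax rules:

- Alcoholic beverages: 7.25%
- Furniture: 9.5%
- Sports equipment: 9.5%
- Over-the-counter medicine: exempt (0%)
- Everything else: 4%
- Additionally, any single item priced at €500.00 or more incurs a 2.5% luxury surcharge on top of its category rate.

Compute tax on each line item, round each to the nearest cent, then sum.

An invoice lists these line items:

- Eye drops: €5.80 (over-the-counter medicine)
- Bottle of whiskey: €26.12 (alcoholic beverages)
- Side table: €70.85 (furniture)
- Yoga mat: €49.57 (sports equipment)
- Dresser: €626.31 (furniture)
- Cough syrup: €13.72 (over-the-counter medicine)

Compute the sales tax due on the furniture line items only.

Side table €70.85: furniture → 9.5% → €6.73
Dresser €626.31: furniture → 9.5% + 2.5% surcharge = 12% → €75.16
Tax on furniture = €6.73 + €75.16 = €81.89

€81.89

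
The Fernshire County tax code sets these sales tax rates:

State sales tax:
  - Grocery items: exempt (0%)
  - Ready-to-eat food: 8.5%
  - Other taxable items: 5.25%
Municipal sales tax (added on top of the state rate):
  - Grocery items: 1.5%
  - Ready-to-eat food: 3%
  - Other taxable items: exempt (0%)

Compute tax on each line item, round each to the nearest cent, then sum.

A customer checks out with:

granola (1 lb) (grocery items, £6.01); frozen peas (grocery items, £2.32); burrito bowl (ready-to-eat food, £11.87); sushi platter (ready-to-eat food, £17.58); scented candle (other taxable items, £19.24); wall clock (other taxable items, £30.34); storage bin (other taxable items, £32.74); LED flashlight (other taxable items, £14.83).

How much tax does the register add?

Granola (1 lb) £6.01: grocery items → 0% + 1.5% municipal = 1.5% → £0.09
Frozen peas £2.32: grocery items → 0% + 1.5% municipal = 1.5% → £0.03
Burrito bowl £11.87: ready-to-eat food → 8.5% + 3% municipal = 11.5% → £1.37
Sushi platter £17.58: ready-to-eat food → 8.5% + 3% municipal = 11.5% → £2.02
Scented candle £19.24: other taxable items → 5.25% + 0% municipal = 5.25% → £1.01
Wall clock £30.34: other taxable items → 5.25% + 0% municipal = 5.25% → £1.59
Storage bin £32.74: other taxable items → 5.25% + 0% municipal = 5.25% → £1.72
LED flashlight £14.83: other taxable items → 5.25% + 0% municipal = 5.25% → £0.78
Total tax = £0.09 + £0.03 + £1.37 + £2.02 + £1.01 + £1.59 + £1.72 + £0.78 = £8.61

£8.61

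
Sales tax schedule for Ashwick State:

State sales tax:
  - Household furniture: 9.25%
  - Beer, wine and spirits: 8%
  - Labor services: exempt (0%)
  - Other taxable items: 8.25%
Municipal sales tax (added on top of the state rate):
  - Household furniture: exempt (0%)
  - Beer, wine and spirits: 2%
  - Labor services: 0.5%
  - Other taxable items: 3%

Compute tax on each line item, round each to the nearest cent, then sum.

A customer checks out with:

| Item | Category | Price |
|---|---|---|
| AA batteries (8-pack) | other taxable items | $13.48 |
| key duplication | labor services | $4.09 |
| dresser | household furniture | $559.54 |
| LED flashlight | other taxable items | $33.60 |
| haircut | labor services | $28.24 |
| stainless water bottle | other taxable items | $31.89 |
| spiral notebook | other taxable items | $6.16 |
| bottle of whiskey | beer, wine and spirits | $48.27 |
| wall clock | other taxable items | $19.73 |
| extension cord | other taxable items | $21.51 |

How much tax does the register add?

AA batteries (8-pack) $13.48: other taxable items → 8.25% + 3% municipal = 11.25% → $1.52
Key duplication $4.09: labor services → 0% + 0.5% municipal = 0.5% → $0.02
Dresser $559.54: household furniture → 9.25% + 0% municipal = 9.25% → $51.76
LED flashlight $33.60: other taxable items → 8.25% + 3% municipal = 11.25% → $3.78
Haircut $28.24: labor services → 0% + 0.5% municipal = 0.5% → $0.14
Stainless water bottle $31.89: other taxable items → 8.25% + 3% municipal = 11.25% → $3.59
Spiral notebook $6.16: other taxable items → 8.25% + 3% municipal = 11.25% → $0.69
Bottle of whiskey $48.27: beer, wine and spirits → 8% + 2% municipal = 10% → $4.83
Wall clock $19.73: other taxable items → 8.25% + 3% municipal = 11.25% → $2.22
Extension cord $21.51: other taxable items → 8.25% + 3% municipal = 11.25% → $2.42
Total tax = $1.52 + $0.02 + $51.76 + $3.78 + $0.14 + $3.59 + $0.69 + $4.83 + $2.22 + $2.42 = $70.97

$70.97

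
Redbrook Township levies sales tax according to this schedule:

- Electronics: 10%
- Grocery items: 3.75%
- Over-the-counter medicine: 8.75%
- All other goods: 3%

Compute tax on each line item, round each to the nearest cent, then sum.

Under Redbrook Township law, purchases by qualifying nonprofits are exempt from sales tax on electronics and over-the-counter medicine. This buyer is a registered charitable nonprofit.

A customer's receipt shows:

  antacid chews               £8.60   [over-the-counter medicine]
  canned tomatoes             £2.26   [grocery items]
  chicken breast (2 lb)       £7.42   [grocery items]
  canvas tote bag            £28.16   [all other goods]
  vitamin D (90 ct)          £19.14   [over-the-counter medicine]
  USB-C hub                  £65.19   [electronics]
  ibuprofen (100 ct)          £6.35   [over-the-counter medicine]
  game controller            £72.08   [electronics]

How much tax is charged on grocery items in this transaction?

£0.36

Canned tomatoes £2.26: grocery items → 3.75% → £0.08
Chicken breast (2 lb) £7.42: grocery items → 3.75% → £0.28
Tax on grocery items = £0.08 + £0.28 = £0.36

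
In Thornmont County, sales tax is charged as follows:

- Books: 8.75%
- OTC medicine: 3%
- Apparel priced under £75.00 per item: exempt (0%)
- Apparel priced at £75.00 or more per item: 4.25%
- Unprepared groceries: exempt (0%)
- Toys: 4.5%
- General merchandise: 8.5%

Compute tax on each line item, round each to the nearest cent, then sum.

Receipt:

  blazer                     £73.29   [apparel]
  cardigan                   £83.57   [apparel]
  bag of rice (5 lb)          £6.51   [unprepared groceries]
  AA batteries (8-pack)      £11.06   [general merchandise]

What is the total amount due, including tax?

Blazer £73.29: apparel, under £75.00 → 0% → £0.00
Cardigan £83.57: apparel, £75.00 or more → 4.25% → £3.55
Bag of rice (5 lb) £6.51: unprepared groceries → 0% → £0.00
AA batteries (8-pack) £11.06: general merchandise → 8.5% → £0.94
Subtotal = £174.43; tax = £4.49; total due = £178.92

£178.92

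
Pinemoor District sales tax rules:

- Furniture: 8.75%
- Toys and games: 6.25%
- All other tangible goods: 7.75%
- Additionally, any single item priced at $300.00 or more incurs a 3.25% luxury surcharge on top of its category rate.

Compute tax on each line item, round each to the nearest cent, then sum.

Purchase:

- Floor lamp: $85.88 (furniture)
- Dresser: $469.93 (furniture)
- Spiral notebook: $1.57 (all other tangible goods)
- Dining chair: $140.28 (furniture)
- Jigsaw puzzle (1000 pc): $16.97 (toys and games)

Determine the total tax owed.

$77.35

Floor lamp $85.88: furniture → 8.75% → $7.51
Dresser $469.93: furniture → 8.75% + 3.25% surcharge = 12% → $56.39
Spiral notebook $1.57: all other tangible goods → 7.75% → $0.12
Dining chair $140.28: furniture → 8.75% → $12.27
Jigsaw puzzle (1000 pc) $16.97: toys and games → 6.25% → $1.06
Total tax = $7.51 + $56.39 + $0.12 + $12.27 + $1.06 = $77.35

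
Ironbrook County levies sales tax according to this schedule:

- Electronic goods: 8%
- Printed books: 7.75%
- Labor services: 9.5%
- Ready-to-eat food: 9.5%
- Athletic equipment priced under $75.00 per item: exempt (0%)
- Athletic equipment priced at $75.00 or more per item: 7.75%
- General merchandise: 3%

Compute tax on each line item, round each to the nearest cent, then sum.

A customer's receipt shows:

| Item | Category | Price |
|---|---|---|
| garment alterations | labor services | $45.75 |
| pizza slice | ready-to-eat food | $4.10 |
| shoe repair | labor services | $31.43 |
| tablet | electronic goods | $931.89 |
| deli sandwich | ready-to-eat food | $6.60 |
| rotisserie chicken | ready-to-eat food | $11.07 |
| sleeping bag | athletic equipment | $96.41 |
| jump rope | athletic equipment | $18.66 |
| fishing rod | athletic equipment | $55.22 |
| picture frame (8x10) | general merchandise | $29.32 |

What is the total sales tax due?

$92.31

Garment alterations $45.75: labor services → 9.5% → $4.35
Pizza slice $4.10: ready-to-eat food → 9.5% → $0.39
Shoe repair $31.43: labor services → 9.5% → $2.99
Tablet $931.89: electronic goods → 8% → $74.55
Deli sandwich $6.60: ready-to-eat food → 9.5% → $0.63
Rotisserie chicken $11.07: ready-to-eat food → 9.5% → $1.05
Sleeping bag $96.41: athletic equipment, $75.00 or more → 7.75% → $7.47
Jump rope $18.66: athletic equipment, under $75.00 → 0% → $0.00
Fishing rod $55.22: athletic equipment, under $75.00 → 0% → $0.00
Picture frame (8x10) $29.32: general merchandise → 3% → $0.88
Total tax = $4.35 + $0.39 + $2.99 + $74.55 + $0.63 + $1.05 + $7.47 + $0.88 = $92.31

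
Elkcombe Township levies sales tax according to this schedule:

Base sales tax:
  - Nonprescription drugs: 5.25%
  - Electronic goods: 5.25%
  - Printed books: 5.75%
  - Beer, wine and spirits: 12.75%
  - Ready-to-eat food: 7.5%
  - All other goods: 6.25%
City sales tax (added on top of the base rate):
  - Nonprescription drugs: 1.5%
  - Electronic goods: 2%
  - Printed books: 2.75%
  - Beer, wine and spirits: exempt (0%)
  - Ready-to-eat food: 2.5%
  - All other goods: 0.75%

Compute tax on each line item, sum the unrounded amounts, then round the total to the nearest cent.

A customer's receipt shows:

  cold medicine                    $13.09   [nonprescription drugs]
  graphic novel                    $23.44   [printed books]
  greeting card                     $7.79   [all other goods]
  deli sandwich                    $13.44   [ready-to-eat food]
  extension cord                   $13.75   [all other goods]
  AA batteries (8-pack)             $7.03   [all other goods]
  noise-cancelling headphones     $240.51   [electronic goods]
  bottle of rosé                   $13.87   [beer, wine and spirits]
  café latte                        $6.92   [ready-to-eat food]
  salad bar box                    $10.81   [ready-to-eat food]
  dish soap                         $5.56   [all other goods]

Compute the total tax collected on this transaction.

$27.59

Cold medicine $13.09: nonprescription drugs → 5.25% + 1.5% city = 6.75% → $0.883575
Graphic novel $23.44: printed books → 5.75% + 2.75% city = 8.5% → $1.9924
Greeting card $7.79: all other goods → 6.25% + 0.75% city = 7% → $0.5453
Deli sandwich $13.44: ready-to-eat food → 7.5% + 2.5% city = 10% → $1.344
Extension cord $13.75: all other goods → 6.25% + 0.75% city = 7% → $0.9625
AA batteries (8-pack) $7.03: all other goods → 6.25% + 0.75% city = 7% → $0.4921
Noise-cancelling headphones $240.51: electronic goods → 5.25% + 2% city = 7.25% → $17.436975
Bottle of rosé $13.87: beer, wine and spirits → 12.75% + 0% city = 12.75% → $1.768425
Café latte $6.92: ready-to-eat food → 7.5% + 2.5% city = 10% → $0.692
Salad bar box $10.81: ready-to-eat food → 7.5% + 2.5% city = 10% → $1.081
Dish soap $5.56: all other goods → 6.25% + 0.75% city = 7% → $0.3892
Unrounded tax sum = $27.587475 → $27.59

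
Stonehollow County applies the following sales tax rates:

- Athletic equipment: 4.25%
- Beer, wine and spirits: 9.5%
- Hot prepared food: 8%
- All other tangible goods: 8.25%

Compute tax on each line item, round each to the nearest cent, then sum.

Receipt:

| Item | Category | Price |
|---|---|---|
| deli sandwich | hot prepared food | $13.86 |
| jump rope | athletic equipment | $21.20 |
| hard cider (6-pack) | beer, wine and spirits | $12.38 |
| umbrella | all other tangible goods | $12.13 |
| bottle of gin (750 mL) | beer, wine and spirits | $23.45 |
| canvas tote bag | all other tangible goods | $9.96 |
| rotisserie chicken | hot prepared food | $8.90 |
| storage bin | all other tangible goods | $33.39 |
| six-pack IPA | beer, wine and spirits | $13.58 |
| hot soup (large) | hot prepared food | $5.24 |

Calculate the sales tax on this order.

Deli sandwich $13.86: hot prepared food → 8% → $1.11
Jump rope $21.20: athletic equipment → 4.25% → $0.90
Hard cider (6-pack) $12.38: beer, wine and spirits → 9.5% → $1.18
Umbrella $12.13: all other tangible goods → 8.25% → $1.00
Bottle of gin (750 mL) $23.45: beer, wine and spirits → 9.5% → $2.23
Canvas tote bag $9.96: all other tangible goods → 8.25% → $0.82
Rotisserie chicken $8.90: hot prepared food → 8% → $0.71
Storage bin $33.39: all other tangible goods → 8.25% → $2.75
Six-pack IPA $13.58: beer, wine and spirits → 9.5% → $1.29
Hot soup (large) $5.24: hot prepared food → 8% → $0.42
Total tax = $1.11 + $0.90 + $1.18 + $1.00 + $2.23 + $0.82 + $0.71 + $2.75 + $1.29 + $0.42 = $12.41

$12.41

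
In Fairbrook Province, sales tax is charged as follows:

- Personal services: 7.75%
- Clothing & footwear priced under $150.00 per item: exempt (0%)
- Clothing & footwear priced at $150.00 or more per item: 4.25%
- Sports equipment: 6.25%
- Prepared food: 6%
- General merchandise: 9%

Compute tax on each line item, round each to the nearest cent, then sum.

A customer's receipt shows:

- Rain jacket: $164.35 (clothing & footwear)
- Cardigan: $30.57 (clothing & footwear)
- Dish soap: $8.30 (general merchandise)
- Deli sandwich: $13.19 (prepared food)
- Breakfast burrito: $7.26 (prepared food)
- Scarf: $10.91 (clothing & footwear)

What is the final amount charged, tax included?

Rain jacket $164.35: clothing & footwear, $150.00 or more → 4.25% → $6.98
Cardigan $30.57: clothing & footwear, under $150.00 → 0% → $0.00
Dish soap $8.30: general merchandise → 9% → $0.75
Deli sandwich $13.19: prepared food → 6% → $0.79
Breakfast burrito $7.26: prepared food → 6% → $0.44
Scarf $10.91: clothing & footwear, under $150.00 → 0% → $0.00
Subtotal = $234.58; tax = $8.96; total due = $243.54

$243.54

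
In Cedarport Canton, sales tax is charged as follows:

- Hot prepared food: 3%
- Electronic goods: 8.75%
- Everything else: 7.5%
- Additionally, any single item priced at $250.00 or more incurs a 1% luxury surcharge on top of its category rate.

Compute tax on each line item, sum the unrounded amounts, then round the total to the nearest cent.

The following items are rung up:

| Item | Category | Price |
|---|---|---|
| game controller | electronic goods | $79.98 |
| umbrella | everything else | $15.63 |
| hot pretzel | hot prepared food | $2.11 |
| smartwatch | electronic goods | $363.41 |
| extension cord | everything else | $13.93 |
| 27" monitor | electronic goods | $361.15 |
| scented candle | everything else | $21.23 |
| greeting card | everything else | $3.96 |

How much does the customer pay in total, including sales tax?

$943.21

Game controller $79.98: electronic goods → 8.75% → $6.99825
Umbrella $15.63: everything else → 7.5% → $1.17225
Hot pretzel $2.11: hot prepared food → 3% → $0.0633
Smartwatch $363.41: electronic goods → 8.75% + 1% surcharge = 9.75% → $35.432475
Extension cord $13.93: everything else → 7.5% → $1.04475
27" monitor $361.15: electronic goods → 8.75% + 1% surcharge = 9.75% → $35.212125
Scented candle $21.23: everything else → 7.5% → $1.59225
Greeting card $3.96: everything else → 7.5% → $0.297
Subtotal = $861.40; unrounded tax = $81.8124 → $81.81; total due = $943.21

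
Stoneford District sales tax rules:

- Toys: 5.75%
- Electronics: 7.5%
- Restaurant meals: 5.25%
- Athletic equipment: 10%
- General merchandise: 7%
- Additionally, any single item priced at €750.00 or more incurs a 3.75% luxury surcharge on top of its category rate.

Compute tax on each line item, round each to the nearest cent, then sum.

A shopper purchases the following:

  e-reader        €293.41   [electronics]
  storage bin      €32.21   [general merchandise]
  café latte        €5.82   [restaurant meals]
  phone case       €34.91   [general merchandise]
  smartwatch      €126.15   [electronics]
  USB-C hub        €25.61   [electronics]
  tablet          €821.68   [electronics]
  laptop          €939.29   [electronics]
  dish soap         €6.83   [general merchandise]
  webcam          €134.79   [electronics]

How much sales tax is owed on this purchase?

€247.09

E-reader €293.41: electronics → 7.5% → €22.01
Storage bin €32.21: general merchandise → 7% → €2.25
Café latte €5.82: restaurant meals → 5.25% → €0.31
Phone case €34.91: general merchandise → 7% → €2.44
Smartwatch €126.15: electronics → 7.5% → €9.46
USB-C hub €25.61: electronics → 7.5% → €1.92
Tablet €821.68: electronics → 7.5% + 3.75% surcharge = 11.25% → €92.44
Laptop €939.29: electronics → 7.5% + 3.75% surcharge = 11.25% → €105.67
Dish soap €6.83: general merchandise → 7% → €0.48
Webcam €134.79: electronics → 7.5% → €10.11
Total tax = €22.01 + €2.25 + €0.31 + €2.44 + €9.46 + €1.92 + €92.44 + €105.67 + €0.48 + €10.11 = €247.09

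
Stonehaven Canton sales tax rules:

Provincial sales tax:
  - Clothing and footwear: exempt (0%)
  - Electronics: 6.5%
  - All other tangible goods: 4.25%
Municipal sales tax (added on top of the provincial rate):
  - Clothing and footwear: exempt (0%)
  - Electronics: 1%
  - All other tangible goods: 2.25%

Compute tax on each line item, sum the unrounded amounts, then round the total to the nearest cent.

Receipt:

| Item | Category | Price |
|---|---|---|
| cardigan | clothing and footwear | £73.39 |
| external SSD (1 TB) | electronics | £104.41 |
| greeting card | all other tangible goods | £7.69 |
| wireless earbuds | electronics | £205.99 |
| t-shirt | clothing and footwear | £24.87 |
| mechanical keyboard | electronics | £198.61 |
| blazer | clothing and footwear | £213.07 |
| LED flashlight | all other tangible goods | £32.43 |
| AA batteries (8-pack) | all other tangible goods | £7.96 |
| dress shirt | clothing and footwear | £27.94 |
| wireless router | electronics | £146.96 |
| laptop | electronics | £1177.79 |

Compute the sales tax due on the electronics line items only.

External SSD (1 TB) £104.41: electronics → 6.5% + 1% municipal = 7.5% → £7.83075
Wireless earbuds £205.99: electronics → 6.5% + 1% municipal = 7.5% → £15.44925
Mechanical keyboard £198.61: electronics → 6.5% + 1% municipal = 7.5% → £14.89575
Wireless router £146.96: electronics → 6.5% + 1% municipal = 7.5% → £11.022
Laptop £1177.79: electronics → 6.5% + 1% municipal = 7.5% → £88.33425
Tax on electronics: unrounded sum = £137.532 → £137.53

£137.53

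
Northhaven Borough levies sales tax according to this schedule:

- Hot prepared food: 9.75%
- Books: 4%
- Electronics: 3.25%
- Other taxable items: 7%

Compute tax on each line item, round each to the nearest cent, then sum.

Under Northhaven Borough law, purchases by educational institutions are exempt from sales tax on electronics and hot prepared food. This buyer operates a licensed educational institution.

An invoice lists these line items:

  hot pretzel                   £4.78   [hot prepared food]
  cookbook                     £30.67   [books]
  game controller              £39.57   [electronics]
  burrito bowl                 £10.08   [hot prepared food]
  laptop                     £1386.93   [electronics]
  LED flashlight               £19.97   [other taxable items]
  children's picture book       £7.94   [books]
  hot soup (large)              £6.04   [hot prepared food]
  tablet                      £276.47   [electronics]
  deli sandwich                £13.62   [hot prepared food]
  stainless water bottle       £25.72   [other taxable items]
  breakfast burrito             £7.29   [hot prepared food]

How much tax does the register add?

Hot pretzel £4.78: hot prepared food, buyer-exempt → 0% → £0.00
Cookbook £30.67: books → 4% → £1.23
Game controller £39.57: electronics, buyer-exempt → 0% → £0.00
Burrito bowl £10.08: hot prepared food, buyer-exempt → 0% → £0.00
Laptop £1386.93: electronics, buyer-exempt → 0% → £0.00
LED flashlight £19.97: other taxable items → 7% → £1.40
Children's picture book £7.94: books → 4% → £0.32
Hot soup (large) £6.04: hot prepared food, buyer-exempt → 0% → £0.00
Tablet £276.47: electronics, buyer-exempt → 0% → £0.00
Deli sandwich £13.62: hot prepared food, buyer-exempt → 0% → £0.00
Stainless water bottle £25.72: other taxable items → 7% → £1.80
Breakfast burrito £7.29: hot prepared food, buyer-exempt → 0% → £0.00
Total tax = £1.23 + £1.40 + £0.32 + £1.80 = £4.75

£4.75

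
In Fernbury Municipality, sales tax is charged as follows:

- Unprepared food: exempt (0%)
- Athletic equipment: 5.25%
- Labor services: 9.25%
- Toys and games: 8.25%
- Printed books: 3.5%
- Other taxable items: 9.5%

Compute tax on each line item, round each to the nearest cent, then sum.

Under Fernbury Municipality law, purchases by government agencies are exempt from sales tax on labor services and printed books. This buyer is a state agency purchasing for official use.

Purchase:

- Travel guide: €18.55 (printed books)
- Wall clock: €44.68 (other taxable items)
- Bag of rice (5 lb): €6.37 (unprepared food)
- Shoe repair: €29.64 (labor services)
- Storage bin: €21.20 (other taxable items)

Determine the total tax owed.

Travel guide €18.55: printed books, buyer-exempt → 0% → €0.00
Wall clock €44.68: other taxable items → 9.5% → €4.24
Bag of rice (5 lb) €6.37: unprepared food → 0% → €0.00
Shoe repair €29.64: labor services, buyer-exempt → 0% → €0.00
Storage bin €21.20: other taxable items → 9.5% → €2.01
Total tax = €4.24 + €2.01 = €6.25

€6.25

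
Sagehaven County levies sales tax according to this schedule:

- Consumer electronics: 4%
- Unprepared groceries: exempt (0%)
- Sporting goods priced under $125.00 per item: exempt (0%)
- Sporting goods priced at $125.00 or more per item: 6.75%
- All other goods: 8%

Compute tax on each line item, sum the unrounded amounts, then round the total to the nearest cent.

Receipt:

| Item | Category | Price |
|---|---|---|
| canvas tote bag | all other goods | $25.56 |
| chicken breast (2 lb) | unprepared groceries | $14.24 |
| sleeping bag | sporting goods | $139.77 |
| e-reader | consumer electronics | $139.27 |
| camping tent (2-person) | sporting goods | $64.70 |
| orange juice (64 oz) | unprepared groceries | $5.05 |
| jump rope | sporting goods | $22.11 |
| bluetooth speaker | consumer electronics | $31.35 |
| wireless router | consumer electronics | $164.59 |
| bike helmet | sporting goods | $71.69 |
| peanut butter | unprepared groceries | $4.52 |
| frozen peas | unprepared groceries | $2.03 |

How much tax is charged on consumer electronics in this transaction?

$13.41

E-reader $139.27: consumer electronics → 4% → $5.5708
Bluetooth speaker $31.35: consumer electronics → 4% → $1.254
Wireless router $164.59: consumer electronics → 4% → $6.5836
Tax on consumer electronics: unrounded sum = $13.4084 → $13.41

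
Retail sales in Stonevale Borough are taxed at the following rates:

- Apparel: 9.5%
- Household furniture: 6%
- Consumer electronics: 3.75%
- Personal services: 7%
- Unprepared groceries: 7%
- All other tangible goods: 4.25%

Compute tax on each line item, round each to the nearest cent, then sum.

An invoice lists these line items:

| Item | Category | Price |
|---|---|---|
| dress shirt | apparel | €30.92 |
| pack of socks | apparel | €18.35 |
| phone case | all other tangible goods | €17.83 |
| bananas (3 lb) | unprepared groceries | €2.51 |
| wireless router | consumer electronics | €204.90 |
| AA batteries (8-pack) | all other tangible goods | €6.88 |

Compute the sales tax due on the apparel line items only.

€4.68

Dress shirt €30.92: apparel → 9.5% → €2.94
Pack of socks €18.35: apparel → 9.5% → €1.74
Tax on apparel = €2.94 + €1.74 = €4.68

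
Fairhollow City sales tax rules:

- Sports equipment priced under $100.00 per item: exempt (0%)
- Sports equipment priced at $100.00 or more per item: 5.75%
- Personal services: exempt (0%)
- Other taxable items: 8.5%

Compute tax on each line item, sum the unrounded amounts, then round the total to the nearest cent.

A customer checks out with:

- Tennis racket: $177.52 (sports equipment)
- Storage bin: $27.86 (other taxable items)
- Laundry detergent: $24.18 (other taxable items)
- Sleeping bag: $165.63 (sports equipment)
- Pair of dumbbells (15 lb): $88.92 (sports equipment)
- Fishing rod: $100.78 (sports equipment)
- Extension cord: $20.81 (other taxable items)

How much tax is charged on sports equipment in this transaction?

$25.53

Tennis racket $177.52: sports equipment, $100.00 or more → 5.75% → $10.2074
Sleeping bag $165.63: sports equipment, $100.00 or more → 5.75% → $9.523725
Pair of dumbbells (15 lb) $88.92: sports equipment, under $100.00 → 0% → $0.00
Fishing rod $100.78: sports equipment, $100.00 or more → 5.75% → $5.79485
Tax on sports equipment: unrounded sum = $25.525975 → $25.53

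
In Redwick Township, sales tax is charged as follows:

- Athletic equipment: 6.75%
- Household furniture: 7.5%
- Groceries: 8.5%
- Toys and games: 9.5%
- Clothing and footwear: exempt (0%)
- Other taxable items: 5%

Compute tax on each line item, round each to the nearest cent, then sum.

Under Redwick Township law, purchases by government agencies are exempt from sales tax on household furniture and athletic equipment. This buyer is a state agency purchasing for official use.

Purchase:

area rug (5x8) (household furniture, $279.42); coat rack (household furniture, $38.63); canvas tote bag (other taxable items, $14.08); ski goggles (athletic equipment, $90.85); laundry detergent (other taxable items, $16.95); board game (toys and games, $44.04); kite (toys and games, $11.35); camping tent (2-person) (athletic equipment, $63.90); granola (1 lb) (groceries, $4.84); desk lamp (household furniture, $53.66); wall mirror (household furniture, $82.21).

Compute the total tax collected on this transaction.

$7.22

Area rug (5x8) $279.42: household furniture, buyer-exempt → 0% → $0.00
Coat rack $38.63: household furniture, buyer-exempt → 0% → $0.00
Canvas tote bag $14.08: other taxable items → 5% → $0.70
Ski goggles $90.85: athletic equipment, buyer-exempt → 0% → $0.00
Laundry detergent $16.95: other taxable items → 5% → $0.85
Board game $44.04: toys and games → 9.5% → $4.18
Kite $11.35: toys and games → 9.5% → $1.08
Camping tent (2-person) $63.90: athletic equipment, buyer-exempt → 0% → $0.00
Granola (1 lb) $4.84: groceries → 8.5% → $0.41
Desk lamp $53.66: household furniture, buyer-exempt → 0% → $0.00
Wall mirror $82.21: household furniture, buyer-exempt → 0% → $0.00
Total tax = $0.70 + $0.85 + $4.18 + $1.08 + $0.41 = $7.22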